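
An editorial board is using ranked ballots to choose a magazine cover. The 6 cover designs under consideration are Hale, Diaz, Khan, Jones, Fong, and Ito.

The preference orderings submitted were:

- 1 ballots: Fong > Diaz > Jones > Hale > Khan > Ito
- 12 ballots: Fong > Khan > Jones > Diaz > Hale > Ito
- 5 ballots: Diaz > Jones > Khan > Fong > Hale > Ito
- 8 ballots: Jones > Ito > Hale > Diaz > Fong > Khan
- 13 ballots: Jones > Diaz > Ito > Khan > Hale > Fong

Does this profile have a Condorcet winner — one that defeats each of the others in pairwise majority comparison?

Head-to-head results (39 voters total):
Hale vs Diaz: Diaz wins 31–8.
Hale vs Khan: Khan wins 30–9.
Hale vs Jones: Jones wins 39–0.
Hale vs Fong: Hale wins 21–18.
Hale vs Ito: Ito wins 21–18.
Diaz vs Khan: Diaz wins 27–12.
Diaz vs Jones: Jones wins 33–6.
Diaz vs Fong: Diaz wins 26–13.
Diaz vs Ito: Diaz wins 31–8.
Khan vs Jones: Jones wins 27–12.
Khan vs Fong: Fong wins 21–18.
Khan vs Ito: Ito wins 21–18.
Jones vs Fong: Jones wins 26–13.
Jones vs Ito: Jones wins 39–0.
Fong vs Ito: Ito wins 21–18.
Jones beats each rival — Hale (39–0), Diaz (33–6), Khan (27–12), Fong (26–13), Ito (39–0) — so Jones is the Condorcet winner.

Yes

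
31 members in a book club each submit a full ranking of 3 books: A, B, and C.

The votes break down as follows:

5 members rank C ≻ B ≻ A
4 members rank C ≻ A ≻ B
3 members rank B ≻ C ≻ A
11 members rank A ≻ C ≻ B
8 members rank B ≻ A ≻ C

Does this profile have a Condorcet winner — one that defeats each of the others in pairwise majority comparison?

Head-to-head results (31 voters total):
A vs B: B wins 16–15.
A vs C: A wins 19–12.
B vs C: C wins 20–11.
No candidate beats all others: A beats C beats B beats A, a majority cycle.

No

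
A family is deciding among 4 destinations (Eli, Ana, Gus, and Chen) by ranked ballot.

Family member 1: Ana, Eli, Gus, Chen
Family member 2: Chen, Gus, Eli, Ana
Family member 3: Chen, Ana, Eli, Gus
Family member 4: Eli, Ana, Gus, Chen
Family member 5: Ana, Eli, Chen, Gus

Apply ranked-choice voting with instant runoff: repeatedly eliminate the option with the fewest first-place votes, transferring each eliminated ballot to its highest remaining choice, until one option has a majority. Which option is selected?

Round 1: Ana 2, Chen 2, Eli 1, Gus 0. Gus has the fewest and is eliminated.
Round 2: Ana 2, Chen 2, Eli 1. Eli has the fewest and is eliminated.
Round 3: Ana 3, Chen 2. Ana has a majority.

Ana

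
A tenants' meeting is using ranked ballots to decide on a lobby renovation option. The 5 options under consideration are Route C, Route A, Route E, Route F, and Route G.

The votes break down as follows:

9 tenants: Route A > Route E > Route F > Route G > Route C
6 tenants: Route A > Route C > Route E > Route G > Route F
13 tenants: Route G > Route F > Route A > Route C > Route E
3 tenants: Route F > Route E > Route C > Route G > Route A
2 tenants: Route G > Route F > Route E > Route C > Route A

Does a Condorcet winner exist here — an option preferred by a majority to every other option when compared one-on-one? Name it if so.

None — there is no Condorcet winner

Head-to-head results (33 voters total):
Route C vs Route A: Route A wins 28–5.
Route C vs Route E: Route C wins 19–14.
Route C vs Route F: Route F wins 27–6.
Route C vs Route G: Route G wins 24–9.
Route A vs Route E: Route A wins 28–5.
Route A vs Route F: Route F wins 18–15.
Route A vs Route G: Route G wins 18–15.
Route E vs Route F: Route F wins 18–15.
Route E vs Route G: Route E wins 18–15.
Route F vs Route G: Route G wins 21–12.
No candidate beats all others: Route C beats Route E beats Route G beats Route C, a majority cycle.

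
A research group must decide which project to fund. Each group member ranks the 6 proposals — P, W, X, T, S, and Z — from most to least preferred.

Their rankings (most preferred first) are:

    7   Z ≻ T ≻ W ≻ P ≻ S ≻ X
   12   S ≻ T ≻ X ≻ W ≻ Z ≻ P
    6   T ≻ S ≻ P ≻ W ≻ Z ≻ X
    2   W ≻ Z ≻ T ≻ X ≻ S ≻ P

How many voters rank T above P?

27

Ballots ranking T above P: 7+12+6+2 = 27.
Ballots ranking P above T: 0.
So 27 of 27 voters prefer T to P.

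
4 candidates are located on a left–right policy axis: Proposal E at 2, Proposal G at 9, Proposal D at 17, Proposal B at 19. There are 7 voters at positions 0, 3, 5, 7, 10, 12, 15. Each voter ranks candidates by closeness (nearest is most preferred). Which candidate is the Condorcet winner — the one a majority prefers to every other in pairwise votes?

With single-peaked preferences on a line, the Condorcet winner is the candidate closest to the median voter.
The median voter (position 7) is closest to Proposal G at 9.
Check: Proposal G vs Proposal B — voters closer to Proposal G: 6 of 7.

Proposal G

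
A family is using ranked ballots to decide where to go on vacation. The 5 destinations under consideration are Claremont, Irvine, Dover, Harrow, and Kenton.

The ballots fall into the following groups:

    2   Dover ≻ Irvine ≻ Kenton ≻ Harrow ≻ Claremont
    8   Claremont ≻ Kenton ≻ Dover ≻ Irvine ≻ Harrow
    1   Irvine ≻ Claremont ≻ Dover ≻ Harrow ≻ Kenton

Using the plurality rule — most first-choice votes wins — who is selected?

Claremont

First-place vote totals:
  Claremont: 8
  Irvine: 1
  Dover: 2
  Harrow: 0
  Kenton: 0
Claremont has the most first-place votes.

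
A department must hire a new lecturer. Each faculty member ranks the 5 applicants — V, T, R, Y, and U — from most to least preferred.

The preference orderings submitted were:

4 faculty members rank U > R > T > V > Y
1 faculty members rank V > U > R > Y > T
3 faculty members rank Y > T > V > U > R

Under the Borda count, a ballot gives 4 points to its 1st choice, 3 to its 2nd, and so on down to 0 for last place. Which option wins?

Borda scores:
  V: 4·1 + 4 + 3·2 = 14
  T: 4·2 + 0 + 3·3 = 17
  R: 4·3 + 2 + 3·0 = 14
  Y: 4·0 + 1 + 3·4 = 13
  U: 4·4 + 3 + 3·1 = 22
U has the highest total.

U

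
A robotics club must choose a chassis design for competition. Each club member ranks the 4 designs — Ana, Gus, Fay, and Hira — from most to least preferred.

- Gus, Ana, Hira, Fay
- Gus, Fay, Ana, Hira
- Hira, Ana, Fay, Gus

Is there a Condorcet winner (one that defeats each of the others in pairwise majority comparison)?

Yes

Head-to-head results (3 voters total):
Ana vs Gus: Gus wins 2–1.
Ana vs Fay: Ana wins 2–1.
Ana vs Hira: Ana wins 2–1.
Gus vs Fay: Gus wins 2–1.
Gus vs Hira: Gus wins 2–1.
Fay vs Hira: Hira wins 2–1.
Gus beats each rival — Ana (2–1), Fay (2–1), Hira (2–1) — so Gus is the Condorcet winner.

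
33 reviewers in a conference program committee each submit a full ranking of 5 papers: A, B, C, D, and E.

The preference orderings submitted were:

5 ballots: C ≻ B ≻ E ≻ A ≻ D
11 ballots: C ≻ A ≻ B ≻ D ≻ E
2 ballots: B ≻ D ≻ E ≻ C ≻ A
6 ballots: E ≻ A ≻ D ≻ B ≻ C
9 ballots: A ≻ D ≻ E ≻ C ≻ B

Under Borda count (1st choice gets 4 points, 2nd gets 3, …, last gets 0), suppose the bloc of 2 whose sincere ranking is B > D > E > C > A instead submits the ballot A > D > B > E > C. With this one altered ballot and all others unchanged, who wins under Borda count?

Borda totals with the altered ballot: A 100, B 47, C 73, D 56, E 54.
The winner is unchanged: still A.

A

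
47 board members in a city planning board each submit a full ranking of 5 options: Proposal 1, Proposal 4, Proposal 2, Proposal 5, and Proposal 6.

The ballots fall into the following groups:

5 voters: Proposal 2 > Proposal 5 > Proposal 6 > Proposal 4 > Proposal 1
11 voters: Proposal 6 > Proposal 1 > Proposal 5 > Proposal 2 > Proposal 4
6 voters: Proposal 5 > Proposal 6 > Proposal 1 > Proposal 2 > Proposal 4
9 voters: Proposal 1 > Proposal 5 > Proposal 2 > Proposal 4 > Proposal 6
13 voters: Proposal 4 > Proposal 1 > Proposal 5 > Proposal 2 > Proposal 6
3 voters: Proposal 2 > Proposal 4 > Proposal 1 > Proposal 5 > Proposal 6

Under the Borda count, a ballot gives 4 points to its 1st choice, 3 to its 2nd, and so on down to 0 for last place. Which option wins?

Proposal 1

Borda scores:
  Proposal 1: 5·0 + 11·3 + 6·2 + 9·4 + 13·3 + 3·2 = 126
  Proposal 4: 5·1 + 11·0 + 6·0 + 9·1 + 13·4 + 3·3 = 75
  Proposal 2: 5·4 + 11·1 + 6·1 + 9·2 + 13·1 + 3·4 = 80
  Proposal 5: 5·3 + 11·2 + 6·4 + 9·3 + 13·2 + 3·1 = 117
  Proposal 6: 5·2 + 11·4 + 6·3 + 9·0 + 13·0 + 3·0 = 72
Proposal 1 has the highest total.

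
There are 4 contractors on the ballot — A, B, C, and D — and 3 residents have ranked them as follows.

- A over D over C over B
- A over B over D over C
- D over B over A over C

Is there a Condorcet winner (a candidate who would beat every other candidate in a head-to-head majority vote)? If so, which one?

Head-to-head results (3 voters total):
A vs B: A wins 2–1.
A vs C: A wins 3–0.
A vs D: A wins 2–1.
B vs C: B wins 2–1.
B vs D: D wins 2–1.
C vs D: D wins 3–0.
A beats each rival — B (2–1), C (3–0), D (2–1) — so A is the Condorcet winner.

A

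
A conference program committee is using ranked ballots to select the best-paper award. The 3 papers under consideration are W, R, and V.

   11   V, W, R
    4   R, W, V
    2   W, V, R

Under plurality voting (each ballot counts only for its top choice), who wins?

V

First-place vote totals:
  W: 2
  R: 4
  V: 11
V has the most first-place votes.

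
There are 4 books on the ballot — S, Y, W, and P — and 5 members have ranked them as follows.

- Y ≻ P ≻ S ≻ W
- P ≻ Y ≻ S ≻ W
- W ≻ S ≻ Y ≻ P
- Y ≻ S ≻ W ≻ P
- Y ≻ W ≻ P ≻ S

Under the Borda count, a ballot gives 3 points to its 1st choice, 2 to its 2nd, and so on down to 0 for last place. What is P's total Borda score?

Borda scores:
  S: 1 + 1 + 2 + 2 + 0 = 6
  Y: 3 + 2 + 1 + 3 + 3 = 12
  W: 0 + 0 + 3 + 1 + 2 = 6
  P: 2 + 3 + 0 + 0 + 1 = 6

6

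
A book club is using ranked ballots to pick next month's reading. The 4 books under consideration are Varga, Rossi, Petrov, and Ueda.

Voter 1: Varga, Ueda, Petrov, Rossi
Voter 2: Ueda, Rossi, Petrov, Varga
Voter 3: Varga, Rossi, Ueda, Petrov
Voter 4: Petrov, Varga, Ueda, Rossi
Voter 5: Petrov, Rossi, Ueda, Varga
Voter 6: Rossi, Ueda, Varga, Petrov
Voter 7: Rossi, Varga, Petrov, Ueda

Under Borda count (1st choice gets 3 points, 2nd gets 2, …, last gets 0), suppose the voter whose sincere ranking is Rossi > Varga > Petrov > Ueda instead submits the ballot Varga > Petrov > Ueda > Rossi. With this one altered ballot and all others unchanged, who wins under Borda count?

Borda totals with the altered ballot: Varga 12, Rossi 9, Petrov 10, Ueda 11.
The switch changes the winner from Rossi to Varga.

Varga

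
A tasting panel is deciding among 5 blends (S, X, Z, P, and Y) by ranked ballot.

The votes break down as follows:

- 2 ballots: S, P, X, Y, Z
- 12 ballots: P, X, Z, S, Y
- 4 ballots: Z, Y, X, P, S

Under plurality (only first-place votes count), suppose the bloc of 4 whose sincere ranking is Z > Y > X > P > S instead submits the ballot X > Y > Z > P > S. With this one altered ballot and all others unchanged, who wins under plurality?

First-place totals with the altered ballot: S 2, X 4, Z 0, P 12, Y 0.
The winner is unchanged: still P.

P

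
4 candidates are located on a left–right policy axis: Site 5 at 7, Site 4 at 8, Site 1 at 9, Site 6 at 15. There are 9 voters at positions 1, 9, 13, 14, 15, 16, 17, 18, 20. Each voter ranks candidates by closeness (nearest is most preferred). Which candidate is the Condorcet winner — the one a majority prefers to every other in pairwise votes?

With single-peaked preferences on a line, the Condorcet winner is the candidate closest to the median voter.
The median voter (position 15) is closest to Site 6 at 15.
Check: Site 6 vs Site 4 — voters closer to Site 6: 7 of 9.

Site 6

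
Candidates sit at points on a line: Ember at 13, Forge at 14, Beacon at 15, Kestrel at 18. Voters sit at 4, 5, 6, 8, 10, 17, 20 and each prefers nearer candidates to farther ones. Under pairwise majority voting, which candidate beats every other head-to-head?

Ember

With single-peaked preferences on a line, the Condorcet winner is the candidate closest to the median voter.
The median voter (position 8) is closest to Ember at 13.
Check: Ember vs Forge — voters closer to Ember: 5 of 7.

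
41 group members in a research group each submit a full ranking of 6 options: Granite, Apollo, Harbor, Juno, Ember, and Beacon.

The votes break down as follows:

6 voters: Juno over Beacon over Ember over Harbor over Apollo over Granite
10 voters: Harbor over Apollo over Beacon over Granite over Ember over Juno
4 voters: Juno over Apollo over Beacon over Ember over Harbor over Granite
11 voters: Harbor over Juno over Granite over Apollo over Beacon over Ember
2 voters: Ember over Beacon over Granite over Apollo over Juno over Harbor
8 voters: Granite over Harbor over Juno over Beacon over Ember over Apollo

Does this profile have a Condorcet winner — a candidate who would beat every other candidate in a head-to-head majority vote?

Yes

Head-to-head results (41 voters total):
Granite vs Apollo: Granite wins 21–20.
Granite vs Harbor: Harbor wins 31–10.
Granite vs Juno: Juno wins 21–20.
Granite vs Ember: Granite wins 29–12.
Granite vs Beacon: Beacon wins 22–19.
Apollo vs Harbor: Harbor wins 35–6.
Apollo vs Juno: Juno wins 29–12.
Apollo vs Ember: Apollo wins 25–16.
Apollo vs Beacon: Apollo wins 25–16.
Harbor vs Juno: Harbor wins 29–12.
Harbor vs Ember: Harbor wins 29–12.
Harbor vs Beacon: Harbor wins 29–12.
Juno vs Ember: Juno wins 29–12.
Juno vs Beacon: Juno wins 29–12.
Ember vs Beacon: Beacon wins 39–2.
Harbor beats each rival — Granite (31–10), Apollo (35–6), Juno (29–12), Ember (29–12), Beacon (29–12) — so Harbor is the Condorcet winner.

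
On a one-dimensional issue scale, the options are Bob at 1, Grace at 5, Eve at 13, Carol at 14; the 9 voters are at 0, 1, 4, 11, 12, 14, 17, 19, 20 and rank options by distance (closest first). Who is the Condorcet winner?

Eve

With single-peaked preferences on a line, the Condorcet winner is the candidate closest to the median voter.
The median voter (position 12) is closest to Eve at 13.
Check: Eve vs Grace — voters closer to Eve: 6 of 9.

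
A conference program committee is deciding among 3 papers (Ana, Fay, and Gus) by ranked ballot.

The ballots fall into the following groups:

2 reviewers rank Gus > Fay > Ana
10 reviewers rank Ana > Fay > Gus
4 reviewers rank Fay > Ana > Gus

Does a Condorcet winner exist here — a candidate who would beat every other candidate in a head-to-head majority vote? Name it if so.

Head-to-head results (16 voters total):
Ana vs Fay: Ana wins 10–6.
Ana vs Gus: Ana wins 14–2.
Fay vs Gus: Fay wins 14–2.
Ana beats each rival — Fay (10–6), Gus (14–2) — so Ana is the Condorcet winner.

Ana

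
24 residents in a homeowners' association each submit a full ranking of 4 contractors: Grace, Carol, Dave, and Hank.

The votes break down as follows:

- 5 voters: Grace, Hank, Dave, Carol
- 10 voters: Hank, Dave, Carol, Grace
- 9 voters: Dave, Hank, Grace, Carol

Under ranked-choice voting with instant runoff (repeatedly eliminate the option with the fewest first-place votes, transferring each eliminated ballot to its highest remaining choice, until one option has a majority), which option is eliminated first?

Round 1: Hank 10, Dave 9, Grace 5, Carol 0. Carol has the fewest and is eliminated.
Round 2: Hank 10, Dave 9, Grace 5. Grace has the fewest and is eliminated.
Round 3: Hank 15, Dave 9. Hank has a majority.

Carol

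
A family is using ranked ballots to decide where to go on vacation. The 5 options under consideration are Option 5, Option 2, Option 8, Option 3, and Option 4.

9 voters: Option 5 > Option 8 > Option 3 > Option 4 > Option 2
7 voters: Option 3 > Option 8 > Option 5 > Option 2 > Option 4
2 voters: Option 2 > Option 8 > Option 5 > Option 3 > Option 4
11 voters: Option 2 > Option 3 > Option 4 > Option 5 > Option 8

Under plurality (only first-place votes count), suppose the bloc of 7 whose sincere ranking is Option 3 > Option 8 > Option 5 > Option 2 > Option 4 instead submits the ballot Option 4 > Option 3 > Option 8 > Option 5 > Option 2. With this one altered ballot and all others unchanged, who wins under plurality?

First-place totals with the altered ballot: Option 5 9, Option 2 13, Option 8 0, Option 3 0, Option 4 7.
The winner is unchanged: still Option 2.

Option 2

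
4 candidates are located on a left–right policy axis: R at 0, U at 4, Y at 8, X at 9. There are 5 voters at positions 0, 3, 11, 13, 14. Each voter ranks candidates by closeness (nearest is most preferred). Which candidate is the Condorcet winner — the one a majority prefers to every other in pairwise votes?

X

With single-peaked preferences on a line, the Condorcet winner is the candidate closest to the median voter.
The median voter (position 11) is closest to X at 9.
Check: X vs U — voters closer to X: 3 of 5.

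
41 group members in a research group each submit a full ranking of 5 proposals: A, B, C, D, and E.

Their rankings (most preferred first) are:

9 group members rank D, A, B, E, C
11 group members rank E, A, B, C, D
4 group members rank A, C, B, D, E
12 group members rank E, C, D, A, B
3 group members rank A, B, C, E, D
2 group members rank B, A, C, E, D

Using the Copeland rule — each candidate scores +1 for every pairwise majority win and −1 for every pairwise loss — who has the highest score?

E

Pairwise results:
  A vs B: A wins 39–2.
  A vs C: A wins 29–12.
  A vs D: D wins 21–20.
  A vs E: E wins 23–18.
  B vs C: B wins 25–16.
  B vs D: D wins 21–20.
  B vs E: E wins 23–18.
  C vs D: C wins 32–9.
  C vs E: E wins 32–9.
  D vs E: E wins 28–13.
Copeland scores (wins − losses):
  A: 2 − 2 = 0
  B: 1 − 3 = -2
  C: 1 − 3 = -2
  D: 2 − 2 = 0
  E: 4 − 0 = 4
E has the best Copeland score.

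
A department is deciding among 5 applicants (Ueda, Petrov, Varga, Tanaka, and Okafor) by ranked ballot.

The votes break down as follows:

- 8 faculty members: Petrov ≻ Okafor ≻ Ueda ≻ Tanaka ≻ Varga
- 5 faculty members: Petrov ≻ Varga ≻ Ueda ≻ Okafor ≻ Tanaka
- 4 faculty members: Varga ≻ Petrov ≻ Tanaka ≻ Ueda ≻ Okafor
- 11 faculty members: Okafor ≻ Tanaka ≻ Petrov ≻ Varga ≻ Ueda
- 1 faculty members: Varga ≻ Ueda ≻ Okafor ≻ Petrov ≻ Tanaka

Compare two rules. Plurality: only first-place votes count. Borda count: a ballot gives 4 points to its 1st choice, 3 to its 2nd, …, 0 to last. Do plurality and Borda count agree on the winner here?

Yes

Plurality first-place counts: Ueda 0, Petrov 13, Varga 5, Tanaka 0, Okafor 11 → Petrov.
Borda totals: Ueda 33, Petrov 87, Varga 46, Tanaka 49, Okafor 75 → Petrov.
The two rules agree on Petrov.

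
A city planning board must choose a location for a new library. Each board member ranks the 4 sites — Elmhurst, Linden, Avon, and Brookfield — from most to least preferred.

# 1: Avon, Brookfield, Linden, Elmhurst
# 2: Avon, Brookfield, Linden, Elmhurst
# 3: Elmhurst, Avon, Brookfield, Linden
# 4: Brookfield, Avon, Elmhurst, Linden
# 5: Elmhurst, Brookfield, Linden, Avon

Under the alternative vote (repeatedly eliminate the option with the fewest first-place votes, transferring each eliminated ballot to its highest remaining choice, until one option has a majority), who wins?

Round 1: Elmhurst 2, Avon 2, Brookfield 1, Linden 0. Linden has the fewest and is eliminated.
Round 2: Elmhurst 2, Avon 2, Brookfield 1. Brookfield has the fewest and is eliminated.
Round 3: Avon 3, Elmhurst 2. Avon has a majority.

Avon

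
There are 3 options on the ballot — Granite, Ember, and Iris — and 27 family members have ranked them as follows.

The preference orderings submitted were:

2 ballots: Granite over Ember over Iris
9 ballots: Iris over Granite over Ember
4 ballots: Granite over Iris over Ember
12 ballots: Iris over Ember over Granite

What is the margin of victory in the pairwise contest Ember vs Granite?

3

Ballots ranking Ember above Granite: 12.
Ballots ranking Granite above Ember: 2+9+4 = 15.
Granite wins 15–12, a margin of 3.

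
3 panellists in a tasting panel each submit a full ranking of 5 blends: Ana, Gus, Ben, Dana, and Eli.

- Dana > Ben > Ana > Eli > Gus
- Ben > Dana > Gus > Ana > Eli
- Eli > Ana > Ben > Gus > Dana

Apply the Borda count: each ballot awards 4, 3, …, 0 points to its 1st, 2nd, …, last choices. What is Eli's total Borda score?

5

Borda scores:
  Ana: 2 + 1 + 3 = 6
  Gus: 0 + 2 + 1 = 3
  Ben: 3 + 4 + 2 = 9
  Dana: 4 + 3 + 0 = 7
  Eli: 1 + 0 + 4 = 5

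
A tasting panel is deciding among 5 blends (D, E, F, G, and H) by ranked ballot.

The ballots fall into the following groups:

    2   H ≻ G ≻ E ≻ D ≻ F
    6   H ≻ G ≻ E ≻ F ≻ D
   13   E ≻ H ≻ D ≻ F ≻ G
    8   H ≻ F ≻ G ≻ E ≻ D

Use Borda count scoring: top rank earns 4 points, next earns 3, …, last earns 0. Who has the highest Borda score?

Borda scores:
  D: 2·1 + 6·0 + 13·2 + 8·0 = 28
  E: 2·2 + 6·2 + 13·4 + 8·1 = 76
  F: 2·0 + 6·1 + 13·1 + 8·3 = 43
  G: 2·3 + 6·3 + 13·0 + 8·2 = 40
  H: 2·4 + 6·4 + 13·3 + 8·4 = 103
H has the highest total.

H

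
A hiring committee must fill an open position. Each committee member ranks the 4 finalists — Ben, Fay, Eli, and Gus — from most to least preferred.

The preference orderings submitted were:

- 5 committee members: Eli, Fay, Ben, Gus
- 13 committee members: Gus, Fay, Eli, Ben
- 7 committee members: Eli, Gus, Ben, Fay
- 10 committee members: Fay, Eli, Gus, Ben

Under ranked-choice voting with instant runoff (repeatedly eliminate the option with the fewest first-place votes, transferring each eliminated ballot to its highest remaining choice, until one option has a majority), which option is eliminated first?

Ben

Round 1: Gus 13, Eli 12, Fay 10, Ben 0. Ben has the fewest and is eliminated.
Round 2: Gus 13, Eli 12, Fay 10. Fay has the fewest and is eliminated.
Round 3: Eli 22, Gus 13. Eli has a majority.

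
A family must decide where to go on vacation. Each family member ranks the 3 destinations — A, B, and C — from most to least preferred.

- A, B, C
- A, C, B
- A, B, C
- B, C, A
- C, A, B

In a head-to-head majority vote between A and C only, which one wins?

Ballots ranking A above C: 3.
Ballots ranking C above A: 2.
A wins the head-to-head, 3–2.

A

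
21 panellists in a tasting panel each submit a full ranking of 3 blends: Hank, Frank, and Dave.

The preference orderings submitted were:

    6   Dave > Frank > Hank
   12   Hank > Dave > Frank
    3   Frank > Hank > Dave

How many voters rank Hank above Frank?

Ballots ranking Hank above Frank: 12.
Ballots ranking Frank above Hank: 6+3 = 9.
So 12 of 21 voters prefer Hank to Frank.

12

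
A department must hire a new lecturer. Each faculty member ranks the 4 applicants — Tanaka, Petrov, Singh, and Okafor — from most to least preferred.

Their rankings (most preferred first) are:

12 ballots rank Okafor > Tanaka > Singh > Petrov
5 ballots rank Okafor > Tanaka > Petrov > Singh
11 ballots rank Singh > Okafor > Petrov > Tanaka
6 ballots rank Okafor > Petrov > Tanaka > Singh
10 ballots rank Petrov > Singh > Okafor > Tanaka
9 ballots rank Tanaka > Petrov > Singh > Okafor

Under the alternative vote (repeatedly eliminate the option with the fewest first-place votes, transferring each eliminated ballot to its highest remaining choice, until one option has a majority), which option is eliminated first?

Round 1: Okafor 23, Singh 11, Petrov 10, Tanaka 9. Tanaka has the fewest and is eliminated.
Round 2: Okafor 23, Petrov 19, Singh 11. Singh has the fewest and is eliminated.
Round 3: Okafor 34, Petrov 19. Okafor has a majority.

Tanaka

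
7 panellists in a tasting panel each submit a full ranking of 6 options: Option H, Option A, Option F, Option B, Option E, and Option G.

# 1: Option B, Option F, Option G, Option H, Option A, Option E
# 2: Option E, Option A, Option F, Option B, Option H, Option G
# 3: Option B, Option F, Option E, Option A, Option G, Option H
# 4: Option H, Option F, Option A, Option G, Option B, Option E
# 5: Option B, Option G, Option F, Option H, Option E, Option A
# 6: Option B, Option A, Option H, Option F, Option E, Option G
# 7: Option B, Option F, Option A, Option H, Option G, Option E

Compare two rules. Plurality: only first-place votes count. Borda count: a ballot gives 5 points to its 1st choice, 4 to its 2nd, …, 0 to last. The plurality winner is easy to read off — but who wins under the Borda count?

Option B

Plurality first-place counts: Option H 1, Option A 0, Option F 0, Option B 5, Option E 1, Option G 0 → Option B.
Borda totals: Option H 15, Option A 17, Option F 24, Option B 28, Option E 10, Option G 11 → Option B.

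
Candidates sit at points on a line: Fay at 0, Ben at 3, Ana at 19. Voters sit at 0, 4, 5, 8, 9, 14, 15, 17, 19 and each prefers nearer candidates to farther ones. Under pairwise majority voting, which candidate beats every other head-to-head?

With single-peaked preferences on a line, the Condorcet winner is the candidate closest to the median voter.
The median voter (position 9) is closest to Ben at 3.
Check: Ben vs Fay — voters closer to Ben: 8 of 9.

Ben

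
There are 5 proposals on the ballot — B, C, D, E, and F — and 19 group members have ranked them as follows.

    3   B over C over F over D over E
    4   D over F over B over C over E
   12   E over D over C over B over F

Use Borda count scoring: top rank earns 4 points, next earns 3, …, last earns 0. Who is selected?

Borda scores:
  B: 3·4 + 4·2 + 12·1 = 32
  C: 3·3 + 4·1 + 12·2 = 37
  D: 3·1 + 4·4 + 12·3 = 55
  E: 3·0 + 4·0 + 12·4 = 48
  F: 3·2 + 4·3 + 12·0 = 18
D has the highest total.

D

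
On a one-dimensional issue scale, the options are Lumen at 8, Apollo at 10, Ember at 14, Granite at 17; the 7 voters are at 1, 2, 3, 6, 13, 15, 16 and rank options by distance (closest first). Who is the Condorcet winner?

Lumen

With single-peaked preferences on a line, the Condorcet winner is the candidate closest to the median voter.
The median voter (position 6) is closest to Lumen at 8.
Check: Lumen vs Apollo — voters closer to Lumen: 4 of 7.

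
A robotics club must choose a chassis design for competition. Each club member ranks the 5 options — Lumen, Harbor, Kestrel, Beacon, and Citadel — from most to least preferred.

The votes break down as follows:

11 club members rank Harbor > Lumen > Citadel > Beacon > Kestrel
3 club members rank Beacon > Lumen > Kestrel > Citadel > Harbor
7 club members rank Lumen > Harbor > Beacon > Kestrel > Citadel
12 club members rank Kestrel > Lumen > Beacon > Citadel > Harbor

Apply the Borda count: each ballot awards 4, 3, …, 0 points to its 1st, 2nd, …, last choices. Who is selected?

Lumen

Borda scores:
  Lumen: 11·3 + 3·3 + 7·4 + 12·3 = 106
  Harbor: 11·4 + 3·0 + 7·3 + 12·0 = 65
  Kestrel: 11·0 + 3·2 + 7·1 + 12·4 = 61
  Beacon: 11·1 + 3·4 + 7·2 + 12·2 = 61
  Citadel: 11·2 + 3·1 + 7·0 + 12·1 = 37
Lumen has the highest total.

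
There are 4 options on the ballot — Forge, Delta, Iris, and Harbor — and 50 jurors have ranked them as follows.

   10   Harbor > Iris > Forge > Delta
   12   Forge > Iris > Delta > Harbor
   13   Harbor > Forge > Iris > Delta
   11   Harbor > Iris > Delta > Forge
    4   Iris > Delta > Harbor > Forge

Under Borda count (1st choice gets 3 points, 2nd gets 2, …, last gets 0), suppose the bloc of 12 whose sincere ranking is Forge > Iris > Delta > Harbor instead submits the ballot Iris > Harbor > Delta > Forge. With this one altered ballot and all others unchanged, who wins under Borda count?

Harbor

Borda totals with the altered ballot: Forge 36, Delta 31, Iris 103, Harbor 130.
The winner is unchanged: still Harbor.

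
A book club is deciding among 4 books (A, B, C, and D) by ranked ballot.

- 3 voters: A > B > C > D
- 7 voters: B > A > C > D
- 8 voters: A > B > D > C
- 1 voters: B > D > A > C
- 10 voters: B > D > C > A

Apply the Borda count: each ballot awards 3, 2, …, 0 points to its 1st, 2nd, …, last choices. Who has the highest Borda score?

Borda scores:
  A: 3·3 + 7·2 + 8·3 + 1 + 10·0 = 48
  B: 3·2 + 7·3 + 8·2 + 3 + 10·3 = 76
  C: 3·1 + 7·1 + 8·0 + 0 + 10·1 = 20
  D: 3·0 + 7·0 + 8·1 + 2 + 10·2 = 30
B has the highest total.

B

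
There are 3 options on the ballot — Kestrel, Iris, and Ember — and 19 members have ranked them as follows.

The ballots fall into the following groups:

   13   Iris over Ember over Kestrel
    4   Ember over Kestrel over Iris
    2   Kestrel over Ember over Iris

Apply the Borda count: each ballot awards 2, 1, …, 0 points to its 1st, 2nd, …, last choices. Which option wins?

Borda scores:
  Kestrel: 13·0 + 4·1 + 2·2 = 8
  Iris: 13·2 + 4·0 + 2·0 = 26
  Ember: 13·1 + 4·2 + 2·1 = 23
Iris has the highest total.

Iris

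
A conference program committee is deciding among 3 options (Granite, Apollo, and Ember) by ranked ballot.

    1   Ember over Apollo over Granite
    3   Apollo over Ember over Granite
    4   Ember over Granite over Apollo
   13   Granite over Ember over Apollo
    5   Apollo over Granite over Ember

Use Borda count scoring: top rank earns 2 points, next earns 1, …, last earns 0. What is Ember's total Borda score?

26

Borda scores:
  Granite: 0 + 3·0 + 4·1 + 13·2 + 5·1 = 35
  Apollo: 1 + 3·2 + 4·0 + 13·0 + 5·2 = 17
  Ember: 2 + 3·1 + 4·2 + 13·1 + 5·0 = 26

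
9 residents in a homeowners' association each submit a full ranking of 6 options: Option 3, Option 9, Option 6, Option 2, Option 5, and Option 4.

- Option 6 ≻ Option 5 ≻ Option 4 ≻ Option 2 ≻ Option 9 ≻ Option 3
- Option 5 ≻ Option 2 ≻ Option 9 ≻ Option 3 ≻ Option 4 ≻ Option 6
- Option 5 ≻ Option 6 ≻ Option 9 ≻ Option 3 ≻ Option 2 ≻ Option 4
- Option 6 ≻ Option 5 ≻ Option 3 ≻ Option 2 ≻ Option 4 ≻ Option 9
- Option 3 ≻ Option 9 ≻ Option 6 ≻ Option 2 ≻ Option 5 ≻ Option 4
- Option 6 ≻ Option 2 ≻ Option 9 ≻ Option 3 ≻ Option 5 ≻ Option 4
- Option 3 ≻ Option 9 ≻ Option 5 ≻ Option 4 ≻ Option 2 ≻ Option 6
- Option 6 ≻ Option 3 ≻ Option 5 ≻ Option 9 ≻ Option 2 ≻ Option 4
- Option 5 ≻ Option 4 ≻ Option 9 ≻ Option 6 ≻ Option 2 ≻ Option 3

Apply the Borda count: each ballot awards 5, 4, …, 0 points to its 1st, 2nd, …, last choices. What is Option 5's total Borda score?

Borda scores:
  Option 3: 0 + 2 + 2 + 3 + 5 + 2 + 5 + 4 + 0 = 23
  Option 9: 1 + 3 + 3 + 0 + 4 + 3 + 4 + 2 + 3 = 23
  Option 6: 5 + 0 + 4 + 5 + 3 + 5 + 0 + 5 + 2 = 29
  Option 2: 2 + 4 + 1 + 2 + 2 + 4 + 1 + 1 + 1 = 18
  Option 5: 4 + 5 + 5 + 4 + 1 + 1 + 3 + 3 + 5 = 31
  Option 4: 3 + 1 + 0 + 1 + 0 + 0 + 2 + 0 + 4 = 11

31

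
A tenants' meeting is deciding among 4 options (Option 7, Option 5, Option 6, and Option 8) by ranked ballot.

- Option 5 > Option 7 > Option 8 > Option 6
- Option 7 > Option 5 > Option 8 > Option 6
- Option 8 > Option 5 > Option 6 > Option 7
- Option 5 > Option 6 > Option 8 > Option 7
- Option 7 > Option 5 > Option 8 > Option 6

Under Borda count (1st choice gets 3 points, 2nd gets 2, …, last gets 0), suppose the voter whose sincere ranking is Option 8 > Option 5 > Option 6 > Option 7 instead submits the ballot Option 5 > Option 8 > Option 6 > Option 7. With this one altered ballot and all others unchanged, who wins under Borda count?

Borda totals with the altered ballot: Option 7 8, Option 5 13, Option 6 3, Option 8 6.
The winner is unchanged: still Option 5.

Option 5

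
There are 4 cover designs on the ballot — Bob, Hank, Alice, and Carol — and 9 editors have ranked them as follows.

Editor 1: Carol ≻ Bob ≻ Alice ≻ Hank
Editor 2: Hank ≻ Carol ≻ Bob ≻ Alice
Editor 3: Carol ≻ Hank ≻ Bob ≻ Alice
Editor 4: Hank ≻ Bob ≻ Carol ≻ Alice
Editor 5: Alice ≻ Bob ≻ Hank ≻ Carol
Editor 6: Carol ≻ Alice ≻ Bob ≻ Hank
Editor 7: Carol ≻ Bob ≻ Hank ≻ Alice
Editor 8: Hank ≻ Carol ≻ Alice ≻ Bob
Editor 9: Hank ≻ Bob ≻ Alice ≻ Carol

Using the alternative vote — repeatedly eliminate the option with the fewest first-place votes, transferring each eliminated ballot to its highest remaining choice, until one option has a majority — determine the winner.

Hank

Round 1: Hank 4, Carol 4, Alice 1, Bob 0. Bob has the fewest and is eliminated.
Round 2: Hank 4, Carol 4, Alice 1. Alice has the fewest and is eliminated.
Round 3: Hank 5, Carol 4. Hank has a majority.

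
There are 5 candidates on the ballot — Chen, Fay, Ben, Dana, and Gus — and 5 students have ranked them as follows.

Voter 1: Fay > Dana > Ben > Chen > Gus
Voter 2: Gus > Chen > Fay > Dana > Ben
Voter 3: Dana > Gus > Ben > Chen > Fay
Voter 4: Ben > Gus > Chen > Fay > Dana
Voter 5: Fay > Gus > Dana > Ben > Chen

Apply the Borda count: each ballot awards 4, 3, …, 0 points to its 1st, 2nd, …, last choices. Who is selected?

Gus

Borda scores:
  Chen: 1 + 3 + 1 + 2 + 0 = 7
  Fay: 4 + 2 + 0 + 1 + 4 = 11
  Ben: 2 + 0 + 2 + 4 + 1 = 9
  Dana: 3 + 1 + 4 + 0 + 2 = 10
  Gus: 0 + 4 + 3 + 3 + 3 = 13
Gus has the highest total.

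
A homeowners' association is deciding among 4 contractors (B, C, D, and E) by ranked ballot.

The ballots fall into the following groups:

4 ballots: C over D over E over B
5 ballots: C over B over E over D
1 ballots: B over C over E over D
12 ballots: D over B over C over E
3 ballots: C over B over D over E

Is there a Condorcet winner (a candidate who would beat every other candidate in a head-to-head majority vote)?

No

Head-to-head results (25 voters total):
B vs C: B wins 13–12.
B vs D: D wins 16–9.
B vs E: B wins 21–4.
C vs D: C wins 13–12.
C vs E: C wins 25–0.
D vs E: D wins 19–6.
No candidate beats all others: B beats C beats D beats B, a majority cycle.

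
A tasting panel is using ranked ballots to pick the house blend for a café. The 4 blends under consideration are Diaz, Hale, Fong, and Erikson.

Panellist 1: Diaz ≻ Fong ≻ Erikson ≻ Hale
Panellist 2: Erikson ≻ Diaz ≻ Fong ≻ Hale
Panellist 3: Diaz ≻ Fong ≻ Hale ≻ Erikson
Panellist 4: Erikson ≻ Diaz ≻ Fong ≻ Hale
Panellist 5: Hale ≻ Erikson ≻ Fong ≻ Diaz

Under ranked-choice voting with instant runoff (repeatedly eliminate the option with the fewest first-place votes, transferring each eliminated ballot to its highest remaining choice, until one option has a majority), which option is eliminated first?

Fong

Round 1: Diaz 2, Erikson 2, Hale 1, Fong 0. Fong has the fewest and is eliminated.
Round 2: Diaz 2, Erikson 2, Hale 1. Hale has the fewest and is eliminated.
Round 3: Erikson 3, Diaz 2. Erikson has a majority.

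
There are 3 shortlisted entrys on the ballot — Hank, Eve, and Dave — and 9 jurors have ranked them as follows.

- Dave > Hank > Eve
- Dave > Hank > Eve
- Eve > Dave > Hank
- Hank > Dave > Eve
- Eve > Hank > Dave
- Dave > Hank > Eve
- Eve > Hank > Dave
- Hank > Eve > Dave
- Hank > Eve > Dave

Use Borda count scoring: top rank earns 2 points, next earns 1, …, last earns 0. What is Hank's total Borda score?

Borda scores:
  Hank: 1 + 1 + 0 + 2 + 1 + 1 + 1 + 2 + 2 = 11
  Eve: 0 + 0 + 2 + 0 + 2 + 0 + 2 + 1 + 1 = 8
  Dave: 2 + 2 + 1 + 1 + 0 + 2 + 0 + 0 + 0 = 8

11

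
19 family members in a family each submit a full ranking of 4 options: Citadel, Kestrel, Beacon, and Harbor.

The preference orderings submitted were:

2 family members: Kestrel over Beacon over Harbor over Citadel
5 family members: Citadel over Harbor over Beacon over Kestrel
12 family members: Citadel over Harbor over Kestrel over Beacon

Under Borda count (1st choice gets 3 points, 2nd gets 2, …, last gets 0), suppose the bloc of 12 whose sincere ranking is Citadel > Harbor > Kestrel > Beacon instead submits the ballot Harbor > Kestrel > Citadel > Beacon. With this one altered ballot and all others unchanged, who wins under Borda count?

Harbor

Borda totals with the altered ballot: Citadel 27, Kestrel 30, Beacon 9, Harbor 48.
The switch changes the winner from Citadel to Harbor.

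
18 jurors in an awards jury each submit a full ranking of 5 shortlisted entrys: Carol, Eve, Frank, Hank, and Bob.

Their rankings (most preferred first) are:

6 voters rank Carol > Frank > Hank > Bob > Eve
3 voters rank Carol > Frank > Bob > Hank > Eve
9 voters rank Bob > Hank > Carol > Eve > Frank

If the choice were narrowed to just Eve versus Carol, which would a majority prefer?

Ballots ranking Eve above Carol: 0.
Ballots ranking Carol above Eve: 6+3+9 = 18.
Carol wins the head-to-head, 18–0.

Carol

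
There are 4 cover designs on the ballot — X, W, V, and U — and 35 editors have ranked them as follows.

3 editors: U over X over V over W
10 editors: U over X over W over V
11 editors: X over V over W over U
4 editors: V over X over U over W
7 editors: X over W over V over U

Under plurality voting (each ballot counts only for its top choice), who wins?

X

First-place vote totals:
  X: 18
  W: 0
  V: 4
  U: 13
X has the most first-place votes.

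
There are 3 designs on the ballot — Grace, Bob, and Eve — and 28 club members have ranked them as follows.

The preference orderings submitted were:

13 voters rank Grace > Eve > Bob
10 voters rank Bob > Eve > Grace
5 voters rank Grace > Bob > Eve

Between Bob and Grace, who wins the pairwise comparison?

Ballots ranking Bob above Grace: 10.
Ballots ranking Grace above Bob: 13+5 = 18.
Grace wins the head-to-head, 18–10.

Grace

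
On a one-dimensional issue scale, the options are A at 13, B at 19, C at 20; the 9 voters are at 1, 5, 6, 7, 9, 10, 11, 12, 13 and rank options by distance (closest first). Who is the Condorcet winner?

A

With single-peaked preferences on a line, the Condorcet winner is the candidate closest to the median voter.
The median voter (position 9) is closest to A at 13.
Check: A vs C — voters closer to A: 9 of 9.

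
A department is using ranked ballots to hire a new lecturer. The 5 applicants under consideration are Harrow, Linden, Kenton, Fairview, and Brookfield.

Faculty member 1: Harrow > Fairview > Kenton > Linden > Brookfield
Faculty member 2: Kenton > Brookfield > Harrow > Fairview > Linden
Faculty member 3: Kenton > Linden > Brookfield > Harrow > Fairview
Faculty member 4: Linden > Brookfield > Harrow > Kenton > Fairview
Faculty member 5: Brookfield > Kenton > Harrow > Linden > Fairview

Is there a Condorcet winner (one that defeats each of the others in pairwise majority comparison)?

Yes

Head-to-head results (5 voters total):
Harrow vs Linden: Harrow wins 3–2.
Harrow vs Kenton: Kenton wins 3–2.
Harrow vs Fairview: Harrow wins 5–0.
Harrow vs Brookfield: Brookfield wins 4–1.
Linden vs Kenton: Kenton wins 4–1.
Linden vs Fairview: Linden wins 3–2.
Linden vs Brookfield: Linden wins 3–2.
Kenton vs Fairview: Kenton wins 4–1.
Kenton vs Brookfield: Kenton wins 3–2.
Fairview vs Brookfield: Brookfield wins 4–1.
Kenton beats each rival — Harrow (3–2), Linden (4–1), Fairview (4–1), Brookfield (3–2) — so Kenton is the Condorcet winner.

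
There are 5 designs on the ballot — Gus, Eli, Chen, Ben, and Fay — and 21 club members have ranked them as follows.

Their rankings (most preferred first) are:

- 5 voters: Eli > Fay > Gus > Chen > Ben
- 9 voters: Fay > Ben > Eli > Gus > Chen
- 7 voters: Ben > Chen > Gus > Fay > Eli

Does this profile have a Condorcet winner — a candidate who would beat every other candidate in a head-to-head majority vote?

Head-to-head results (21 voters total):
Gus vs Eli: Eli wins 14–7.
Gus vs Chen: Gus wins 14–7.
Gus vs Ben: Ben wins 16–5.
Gus vs Fay: Fay wins 14–7.
Eli vs Chen: Eli wins 14–7.
Eli vs Ben: Ben wins 16–5.
Eli vs Fay: Fay wins 16–5.
Chen vs Ben: Ben wins 16–5.
Chen vs Fay: Fay wins 14–7.
Ben vs Fay: Fay wins 14–7.
Fay beats each rival — Gus (14–7), Eli (16–5), Chen (14–7), Ben (14–7) — so Fay is the Condorcet winner.

Yes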